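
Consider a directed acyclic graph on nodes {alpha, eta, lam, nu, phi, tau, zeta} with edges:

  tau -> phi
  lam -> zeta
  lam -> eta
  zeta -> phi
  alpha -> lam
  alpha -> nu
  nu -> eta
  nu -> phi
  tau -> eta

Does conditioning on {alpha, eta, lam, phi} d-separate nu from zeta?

No — nu and zeta are not d-separated given {alpha, eta, lam, phi}.

Enumerating the 6 paths from nu to zeta and testing each for blocking by {alpha, eta, lam, phi}:
Path 1: nu → eta ← tau → phi ← zeta
  eta is a collider and eta is conditioned on, which opens it; tau is a fork and tau is not conditioned on; phi is a collider and phi is conditioned on, which opens it — no node blocks this path, so it is active.
Path 2: nu → eta ← lam → zeta
  lam is a fork here and lam is conditioned on, so the path is blocked at lam.
Path 3: nu ← alpha → lam → eta ← tau → phi ← zeta
  alpha is a fork here and alpha is conditioned on, so the path is blocked at alpha.
Path 4: nu ← alpha → lam → zeta
  alpha is a fork here and alpha is conditioned on, so the path is blocked at alpha.
Path 5: nu → phi ← zeta
  phi is a collider and phi is conditioned on, which opens it — no node blocks this path, so it is active.
Path 6: nu → phi ← tau → eta ← lam → zeta
  lam is a fork here and lam is conditioned on, so the path is blocked at lam.
Because an active path exists, nu and zeta are not d-separated.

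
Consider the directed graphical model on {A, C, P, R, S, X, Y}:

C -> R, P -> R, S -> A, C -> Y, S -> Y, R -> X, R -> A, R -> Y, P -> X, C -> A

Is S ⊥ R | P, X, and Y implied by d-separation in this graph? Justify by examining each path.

No — S and R are not d-separated given {P, X, Y}.

Enumerating the 6 paths from S to R and testing each for blocking by {P, X, Y}:
Path 1: S → Y ← C → R
  Y is a collider and Y is conditioned on, which opens it; C is a fork and C is not conditioned on — no node blocks this path, so it is active.
Path 2: S → Y ← C → A ← R
  A is a collider here and neither A nor any of its descendants is conditioned on, so the collider stays closed — the path is blocked at A.
Path 3: S → Y ← R
  Y is a collider and Y is conditioned on, which opens it — no node blocks this path, so it is active.
Path 4: S → A ← C → Y ← R
  A is a collider here and neither A nor any of its descendants is conditioned on, so the collider stays closed — the path is blocked at A.
Path 5: S → A ← C → R
  A is a collider here and neither A nor any of its descendants is conditioned on, so the collider stays closed — the path is blocked at A.
Path 6: S → A ← R
  A is a collider here and neither A nor any of its descendants is conditioned on, so the collider stays closed — the path is blocked at A.
Since the path S → Y ← C → R is active, S and R are not d-separated given {P, X, Y}.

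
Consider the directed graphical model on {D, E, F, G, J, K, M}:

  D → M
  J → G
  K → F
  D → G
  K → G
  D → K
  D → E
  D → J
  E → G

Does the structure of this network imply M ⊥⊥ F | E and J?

There are 4 undirected paths between M and F; checking each against the conditioning set {E, J}:
Path 1: M ← D → K → F
  D is a fork and D is not conditioned on; K is a chain and K is not conditioned on — no node blocks this path, so it is active.
Path 2: M ← D → G ← K → F
  G is a collider here and neither G nor any of its descendants is conditioned on, so the collider stays closed — the path is blocked at G.
Path 3: M ← D → J → G ← K → F
  J is a chain here and J is conditioned on, so the path is blocked at J.
Path 4: M ← D → E → G ← K → F
  E is a chain here and E is conditioned on, so the path is blocked at E.
Since the path M ← D → K → F is active, M and F are not d-separated given {E, J}.

No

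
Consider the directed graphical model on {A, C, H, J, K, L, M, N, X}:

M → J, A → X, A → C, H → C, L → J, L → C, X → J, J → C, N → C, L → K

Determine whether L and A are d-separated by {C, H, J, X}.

No

Enumerating the 4 paths from L to A and testing each for blocking by {C, H, J, X}:
Path 1: L → C ← J ← X ← A
  J is a chain here and J is conditioned on, so the path is blocked at J.
Path 2: L → C ← A
  C is a collider and C is conditioned on, which opens it — no node blocks this path, so it is active.
Path 3: L → J → C ← A
  J is a chain here and J is conditioned on, so the path is blocked at J.
Path 4: L → J ← X ← A
  X is a chain here and X is conditioned on, so the path is blocked at X.
Because an active path exists, L and A are not d-separated.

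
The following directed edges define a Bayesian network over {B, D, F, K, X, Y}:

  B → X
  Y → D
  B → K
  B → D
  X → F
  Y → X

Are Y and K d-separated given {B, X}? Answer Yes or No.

Enumerating the 2 paths from Y to K and testing each for blocking by {B, X}:
  1. Y → X ← B → K — X:collider[open]; B:fork[blocks] ⇒ blocked
  2. Y → D ← B → K — D:collider[blocks]; B:fork[blocks] ⇒ blocked
Every path is blocked, so Y and K are d-separated given {B, X}.

Yes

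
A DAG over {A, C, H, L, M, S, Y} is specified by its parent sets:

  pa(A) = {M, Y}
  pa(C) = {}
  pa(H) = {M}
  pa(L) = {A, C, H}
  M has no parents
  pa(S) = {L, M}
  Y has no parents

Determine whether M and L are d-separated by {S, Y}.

We examine all 3 paths between M and L:
  1. M → S ← L — S:collider[open] ⇒ active
  2. M → A → L — A:chain[open] ⇒ active
  3. M → H → L — H:chain[open] ⇒ active
Because an active path exists, M and L are not d-separated.

No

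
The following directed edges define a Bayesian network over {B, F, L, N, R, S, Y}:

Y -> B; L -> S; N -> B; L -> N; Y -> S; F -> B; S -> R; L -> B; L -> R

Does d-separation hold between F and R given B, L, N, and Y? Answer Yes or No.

Yes — F and R are d-separated given {B, L, N, Y}.

There are 6 undirected paths between F and R; checking each against the conditioning set {B, L, N, Y}:
Path 1: F → B ← L → S → R
  L is a fork here and L is conditioned on, so the path is blocked at L.
Path 2: F → B ← L → R
  L is a fork here and L is conditioned on, so the path is blocked at L.
Path 3: F → B ← N ← L → S → R
  N is a chain here and N is conditioned on, so the path is blocked at N.
Path 4: F → B ← N ← L → R
  N is a chain here and N is conditioned on, so the path is blocked at N.
Path 5: F → B ← Y → S ← L → R
  Y is a fork here and Y is conditioned on, so the path is blocked at Y.
Path 6: F → B ← Y → S → R
  Y is a fork here and Y is conditioned on, so the path is blocked at Y.
Since every path is blocked, d-separation holds.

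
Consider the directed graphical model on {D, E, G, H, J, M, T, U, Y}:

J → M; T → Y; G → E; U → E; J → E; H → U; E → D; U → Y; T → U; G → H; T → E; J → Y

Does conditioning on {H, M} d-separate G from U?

Yes

We examine all 6 paths between G and U:
  1. G → E ← J → Y ← T → U — E:collider[blocks]; J:fork[open]; Y:collider[blocks]; T:fork[open] ⇒ blocked
  2. G → E ← J → Y ← U — E:collider[blocks]; J:fork[open]; Y:collider[blocks] ⇒ blocked
  3. G → E ← T → Y ← U — E:collider[blocks]; T:fork[open]; Y:collider[blocks] ⇒ blocked
  4. G → E ← T → U — E:collider[blocks]; T:fork[open] ⇒ blocked
  5. G → E ← U — E:collider[blocks] ⇒ blocked
  6. G → H → U — H:chain[blocks] ⇒ blocked
Since every path is blocked, d-separation holds.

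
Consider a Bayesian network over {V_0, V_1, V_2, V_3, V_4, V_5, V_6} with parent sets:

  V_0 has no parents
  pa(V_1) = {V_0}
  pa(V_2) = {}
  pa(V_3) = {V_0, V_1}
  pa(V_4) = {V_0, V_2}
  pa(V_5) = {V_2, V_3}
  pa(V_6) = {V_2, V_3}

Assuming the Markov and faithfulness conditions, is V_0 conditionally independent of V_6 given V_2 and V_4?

We examine all 6 paths between V_0 and V_6:
Path 1: V_0 → V_3 → V_6
  V_3 is a chain and V_3 is not conditioned on — no node blocks this path, so it is active.
Path 2: V_0 → V_3 → V_5 ← V_2 → V_6
  V_5 is a collider here and neither V_5 nor any of its descendants is conditioned on, so the collider stays closed — the path is blocked at V_5.
Path 3: V_0 → V_1 → V_3 → V_6
  V_1 is a chain and V_1 is not conditioned on; V_3 is a chain and V_3 is not conditioned on — no node blocks this path, so it is active.
Path 4: V_0 → V_1 → V_3 → V_5 ← V_2 → V_6
  V_5 is a collider here and neither V_5 nor any of its descendants is conditioned on, so the collider stays closed — the path is blocked at V_5.
Path 5: V_0 → V_4 ← V_2 → V_6
  V_2 is a fork here and V_2 is conditioned on, so the path is blocked at V_2.
Path 6: V_0 → V_4 ← V_2 → V_5 ← V_3 → V_6
  V_2 is a fork here and V_2 is conditioned on, so the path is blocked at V_2.
Because an active path exists, V_0 and V_6 are not d-separated.

No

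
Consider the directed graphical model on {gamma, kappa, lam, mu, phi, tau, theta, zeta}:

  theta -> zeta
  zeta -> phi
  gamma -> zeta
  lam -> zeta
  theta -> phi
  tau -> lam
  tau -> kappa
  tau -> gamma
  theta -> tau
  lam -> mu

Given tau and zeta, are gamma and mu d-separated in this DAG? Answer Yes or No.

Enumerating the 6 paths from gamma to mu and testing each for blocking by {tau, zeta}:
Path 1: gamma ← tau ← theta → phi ← zeta ← lam → mu
  tau is a chain here and tau is conditioned on, so the path is blocked at tau.
Path 2: gamma ← tau ← theta → zeta ← lam → mu
  tau is a chain here and tau is conditioned on, so the path is blocked at tau.
Path 3: gamma ← tau → lam → mu
  tau is a fork here and tau is conditioned on, so the path is blocked at tau.
Path 4: gamma → zeta ← theta → tau → lam → mu
  tau is a chain here and tau is conditioned on, so the path is blocked at tau.
Path 5: gamma → zeta → phi ← theta → tau → lam → mu
  zeta is a chain here and zeta is conditioned on, so the path is blocked at zeta.
Path 6: gamma → zeta ← lam → mu
  zeta is a collider and zeta is conditioned on, which opens it; lam is a fork and lam is not conditioned on — no node blocks this path, so it is active.
At least one path is unblocked, so d-separation fails.

No — gamma and mu are not d-separated given {tau, zeta}.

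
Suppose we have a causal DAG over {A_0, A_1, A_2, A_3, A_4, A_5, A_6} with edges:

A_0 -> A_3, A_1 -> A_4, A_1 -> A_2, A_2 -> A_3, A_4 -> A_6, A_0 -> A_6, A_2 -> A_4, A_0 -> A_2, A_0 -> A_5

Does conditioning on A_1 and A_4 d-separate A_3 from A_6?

There are 6 undirected paths between A_3 and A_6; checking each against the conditioning set {A_1, A_4}:
Path 1: A_3 ← A_0 → A_6
  A_0 is a fork and A_0 is not conditioned on — no node blocks this path, so it is active.
Path 2: A_3 ← A_0 → A_2 ← A_1 → A_4 → A_6
  A_1 is a fork here and A_1 is conditioned on, so the path is blocked at A_1.
Path 3: A_3 ← A_0 → A_2 → A_4 → A_6
  A_4 is a chain here and A_4 is conditioned on, so the path is blocked at A_4.
Path 4: A_3 ← A_2 ← A_1 → A_4 → A_6
  A_1 is a fork here and A_1 is conditioned on, so the path is blocked at A_1.
Path 5: A_3 ← A_2 → A_4 → A_6
  A_4 is a chain here and A_4 is conditioned on, so the path is blocked at A_4.
Path 6: A_3 ← A_2 ← A_0 → A_6
  A_2 is a chain and A_2 is not conditioned on; A_0 is a fork and A_0 is not conditioned on — no node blocks this path, so it is active.
At least one path is unblocked, so d-separation fails.

No — A_3 and A_6 are not d-separated given {A_1, A_4}.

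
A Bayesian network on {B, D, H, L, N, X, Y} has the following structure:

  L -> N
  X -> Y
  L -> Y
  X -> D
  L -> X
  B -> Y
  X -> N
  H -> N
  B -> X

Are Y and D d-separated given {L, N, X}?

Yes

4 paths connect Y and D; each must be blocked for d-separation to hold:
  1. Y ← B → X → D — B:fork[open]; X:chain[blocks] ⇒ blocked
  2. Y ← X → D — X:fork[blocks] ⇒ blocked
  3. Y ← L → N ← X → D — L:fork[blocks]; N:collider[open]; X:fork[blocks] ⇒ blocked
  4. Y ← L → X → D — L:fork[blocks]; X:chain[blocks] ⇒ blocked
Since every path is blocked, d-separation holds.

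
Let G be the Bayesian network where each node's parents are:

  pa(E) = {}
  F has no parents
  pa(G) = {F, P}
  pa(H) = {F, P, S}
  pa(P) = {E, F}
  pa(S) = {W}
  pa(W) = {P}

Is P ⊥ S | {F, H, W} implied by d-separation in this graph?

4 paths connect P and S; each must be blocked for d-separation to hold:
  1. P → G ← F → H ← S — G:collider[blocks]; F:fork[blocks]; H:collider[open] ⇒ blocked
  2. P → W → S — W:chain[blocks] ⇒ blocked
  3. P → H ← S — H:collider[open] ⇒ active
  4. P ← F → H ← S — F:fork[blocks]; H:collider[open] ⇒ blocked
Because an active path exists, P and S are not d-separated.

No — P and S are not d-separated given {F, H, W}.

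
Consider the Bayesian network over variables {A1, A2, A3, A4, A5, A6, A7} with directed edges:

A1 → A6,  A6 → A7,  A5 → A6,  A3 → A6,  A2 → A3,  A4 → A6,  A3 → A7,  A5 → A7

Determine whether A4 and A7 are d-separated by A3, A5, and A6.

Yes — A4 and A7 are d-separated given {A3, A5, A6}.

There are 3 undirected paths between A4 and A7; checking each against the conditioning set {A3, A5, A6}:
  1. A4 → A6 → A7 — A6:chain[blocks] ⇒ blocked
  2. A4 → A6 ← A5 → A7 — A6:collider[open]; A5:fork[blocks] ⇒ blocked
  3. A4 → A6 ← A3 → A7 — A6:collider[open]; A3:fork[blocks] ⇒ blocked
All paths are blocked; A4 ⊥ A7 | {A3, A5, A6} holds.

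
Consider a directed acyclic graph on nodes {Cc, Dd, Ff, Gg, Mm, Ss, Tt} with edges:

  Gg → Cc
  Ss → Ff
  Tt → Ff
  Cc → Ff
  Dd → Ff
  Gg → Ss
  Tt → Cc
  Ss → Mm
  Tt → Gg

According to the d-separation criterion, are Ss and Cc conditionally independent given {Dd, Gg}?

Yes

6 paths connect Ss and Cc; each must be blocked for d-separation to hold:
Path 1: Ss → Ff ← Tt → Cc
  Ff is a collider here and neither Ff nor any of its descendants is conditioned on, so the collider stays closed — the path is blocked at Ff.
Path 2: Ss → Ff ← Tt → Gg → Cc
  Ff is a collider here and neither Ff nor any of its descendants is conditioned on, so the collider stays closed — the path is blocked at Ff.
Path 3: Ss → Ff ← Cc
  Ff is a collider here and neither Ff nor any of its descendants is conditioned on, so the collider stays closed — the path is blocked at Ff.
Path 4: Ss ← Gg ← Tt → Cc
  Gg is a chain here and Gg is conditioned on, so the path is blocked at Gg.
Path 5: Ss ← Gg ← Tt → Ff ← Cc
  Gg is a chain here and Gg is conditioned on, so the path is blocked at Gg.
Path 6: Ss ← Gg → Cc
  Gg is a fork here and Gg is conditioned on, so the path is blocked at Gg.
Every path is blocked, so Ss and Cc are d-separated given {Dd, Gg}.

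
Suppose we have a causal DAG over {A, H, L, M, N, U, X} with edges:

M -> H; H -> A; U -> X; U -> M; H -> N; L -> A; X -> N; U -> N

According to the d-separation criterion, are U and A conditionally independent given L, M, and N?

No — U and A are not d-separated given {L, M, N}.

There are 3 undirected paths between U and A; checking each against the conditioning set {L, M, N}:
Path 1: U → N ← H → A
  N is a collider and N is conditioned on, which opens it; H is a fork and H is not conditioned on — no node blocks this path, so it is active.
Path 2: U → X → N ← H → A
  X is a chain and X is not conditioned on; N is a collider and N is conditioned on, which opens it; H is a fork and H is not conditioned on — no node blocks this path, so it is active.
Path 3: U → M → H → A
  M is a chain here and M is conditioned on, so the path is blocked at M.
Since the path U → N ← H → A is active, U and A are not d-separated given {L, M, N}.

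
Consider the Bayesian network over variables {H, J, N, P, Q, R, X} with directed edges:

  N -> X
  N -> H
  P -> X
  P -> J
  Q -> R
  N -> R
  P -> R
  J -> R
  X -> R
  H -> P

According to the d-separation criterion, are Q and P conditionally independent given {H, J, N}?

6 paths connect Q and P; each must be blocked for d-separation to hold:
  1. Q → R ← J ← P — R:collider[blocks]; J:chain[blocks] ⇒ blocked
  2. Q → R ← X ← P — R:collider[blocks]; X:chain[open] ⇒ blocked
  3. Q → R ← X ← N → H → P — R:collider[blocks]; X:chain[open]; N:fork[blocks]; H:chain[blocks] ⇒ blocked
  4. Q → R ← P — R:collider[blocks] ⇒ blocked
  5. Q → R ← N → X ← P — R:collider[blocks]; N:fork[blocks]; X:collider[blocks] ⇒ blocked
  6. Q → R ← N → H → P — R:collider[blocks]; N:fork[blocks]; H:chain[blocks] ⇒ blocked
All paths are blocked; Q ⊥ P | {H, J, N} holds.

Yes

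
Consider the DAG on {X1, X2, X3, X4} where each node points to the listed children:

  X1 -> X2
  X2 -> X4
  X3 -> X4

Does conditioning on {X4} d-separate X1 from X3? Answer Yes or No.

The only undirected path from X1 to X3 is:
  1. X1 → X2 → X4 ← X3 — X2:chain[open]; X4:collider[open] ⇒ active
Since the path X1 → X2 → X4 ← X3 is active, X1 and X3 are not d-separated given {X4}.

No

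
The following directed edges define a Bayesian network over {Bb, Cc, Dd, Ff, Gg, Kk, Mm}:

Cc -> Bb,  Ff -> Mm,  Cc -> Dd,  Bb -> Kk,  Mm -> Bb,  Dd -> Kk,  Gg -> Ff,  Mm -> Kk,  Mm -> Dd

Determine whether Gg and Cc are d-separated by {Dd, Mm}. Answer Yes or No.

There are 6 undirected paths between Gg and Cc; checking each against the conditioning set {Dd, Mm}:
Path 1: Gg → Ff → Mm → Bb ← Cc
  Mm is a chain here and Mm is conditioned on, so the path is blocked at Mm.
Path 2: Gg → Ff → Mm → Bb → Kk ← Dd ← Cc
  Mm is a chain here and Mm is conditioned on, so the path is blocked at Mm.
Path 3: Gg → Ff → Mm → Dd ← Cc
  Mm is a chain here and Mm is conditioned on, so the path is blocked at Mm.
Path 4: Gg → Ff → Mm → Dd → Kk ← Bb ← Cc
  Mm is a chain here and Mm is conditioned on, so the path is blocked at Mm.
Path 5: Gg → Ff → Mm → Kk ← Bb ← Cc
  Mm is a chain here and Mm is conditioned on, so the path is blocked at Mm.
Path 6: Gg → Ff → Mm → Kk ← Dd ← Cc
  Mm is a chain here and Mm is conditioned on, so the path is blocked at Mm.
Since every path is blocked, d-separation holds.

Yes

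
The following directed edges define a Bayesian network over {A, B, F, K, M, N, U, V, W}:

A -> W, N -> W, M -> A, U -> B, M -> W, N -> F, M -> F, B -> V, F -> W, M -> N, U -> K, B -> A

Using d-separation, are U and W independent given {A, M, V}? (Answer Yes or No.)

We examine all 6 paths between U and W:
  1. U → B → A → W — B:chain[open]; A:chain[blocks] ⇒ blocked
  2. U → B → A ← M → F ← N → W — B:chain[open]; A:collider[open]; M:fork[blocks]; F:collider[blocks]; N:fork[open] ⇒ blocked
  3. U → B → A ← M → F → W — B:chain[open]; A:collider[open]; M:fork[blocks]; F:chain[open] ⇒ blocked
  4. U → B → A ← M → N → F → W — B:chain[open]; A:collider[open]; M:fork[blocks]; N:chain[open]; F:chain[open] ⇒ blocked
  5. U → B → A ← M → N → W — B:chain[open]; A:collider[open]; M:fork[blocks]; N:chain[open] ⇒ blocked
  6. U → B → A ← M → W — B:chain[open]; A:collider[open]; M:fork[blocks] ⇒ blocked
All paths are blocked; U ⊥ W | {A, M, V} holds.

Yes — U and W are d-separated given {A, M, V}.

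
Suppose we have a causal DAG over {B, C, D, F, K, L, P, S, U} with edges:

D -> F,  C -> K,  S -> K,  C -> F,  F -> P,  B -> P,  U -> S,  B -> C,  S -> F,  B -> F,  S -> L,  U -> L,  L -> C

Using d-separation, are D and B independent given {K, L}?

We examine all 6 paths between D and B:
Path 1: D → F ← C ← B
  F is a collider here and neither F nor any of its descendants is conditioned on, so the collider stays closed — the path is blocked at F.
Path 2: D → F ← B
  F is a collider here and neither F nor any of its descendants is conditioned on, so the collider stays closed — the path is blocked at F.
Path 3: D → F → P ← B
  P is a collider here and neither P nor any of its descendants is conditioned on, so the collider stays closed — the path is blocked at P.
Path 4: D → F ← S ← U → L → C ← B
  F is a collider here and neither F nor any of its descendants is conditioned on, so the collider stays closed — the path is blocked at F.
Path 5: D → F ← S → K ← C ← B
  F is a collider here and neither F nor any of its descendants is conditioned on, so the collider stays closed — the path is blocked at F.
Path 6: D → F ← S → L → C ← B
  F is a collider here and neither F nor any of its descendants is conditioned on, so the collider stays closed — the path is blocked at F.
Since every path is blocked, d-separation holds.

Yes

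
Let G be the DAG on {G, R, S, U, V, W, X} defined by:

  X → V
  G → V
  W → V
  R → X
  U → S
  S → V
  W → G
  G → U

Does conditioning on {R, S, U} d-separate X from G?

Enumerating the 3 paths from X to G and testing each for blocking by {R, S, U}:
Path 1: X → V ← S ← U ← G
  V is a collider here and neither V nor any of its descendants is conditioned on, so the collider stays closed — the path is blocked at V.
Path 2: X → V ← W → G
  V is a collider here and neither V nor any of its descendants is conditioned on, so the collider stays closed — the path is blocked at V.
Path 3: X → V ← G
  V is a collider here and neither V nor any of its descendants is conditioned on, so the collider stays closed — the path is blocked at V.
All paths are blocked; X ⊥ G | {R, S, U} holds.

Yes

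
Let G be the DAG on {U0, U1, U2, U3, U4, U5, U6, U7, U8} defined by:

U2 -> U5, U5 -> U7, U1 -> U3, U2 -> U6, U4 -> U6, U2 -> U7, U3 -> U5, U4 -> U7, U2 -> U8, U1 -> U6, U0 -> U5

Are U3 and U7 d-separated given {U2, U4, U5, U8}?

Yes

6 paths connect U3 and U7; each must be blocked for d-separation to hold:
Path 1: U3 ← U1 → U6 ← U4 → U7
  U6 is a collider here and neither U6 nor any of its descendants is conditioned on, so the collider stays closed — the path is blocked at U6.
Path 2: U3 ← U1 → U6 ← U2 → U7
  U6 is a collider here and neither U6 nor any of its descendants is conditioned on, so the collider stays closed — the path is blocked at U6.
Path 3: U3 ← U1 → U6 ← U2 → U5 → U7
  U6 is a collider here and neither U6 nor any of its descendants is conditioned on, so the collider stays closed — the path is blocked at U6.
Path 4: U3 → U5 → U7
  U5 is a chain here and U5 is conditioned on, so the path is blocked at U5.
Path 5: U3 → U5 ← U2 → U7
  U2 is a fork here and U2 is conditioned on, so the path is blocked at U2.
Path 6: U3 → U5 ← U2 → U6 ← U4 → U7
  U2 is a fork here and U2 is conditioned on, so the path is blocked at U2.
Every path is blocked, so U3 and U7 are d-separated given {U2, U4, U5, U8}.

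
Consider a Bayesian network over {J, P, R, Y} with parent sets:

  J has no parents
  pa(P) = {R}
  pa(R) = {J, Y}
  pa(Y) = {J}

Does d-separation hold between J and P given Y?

No

2 paths connect J and P; each must be blocked for d-separation to hold:
Path 1: J → Y → R → P
  Y is a chain here and Y is conditioned on, so the path is blocked at Y.
Path 2: J → R → P
  R is a chain and R is not conditioned on — no node blocks this path, so it is active.
Since the path J → R → P is active, J and P are not d-separated given {Y}.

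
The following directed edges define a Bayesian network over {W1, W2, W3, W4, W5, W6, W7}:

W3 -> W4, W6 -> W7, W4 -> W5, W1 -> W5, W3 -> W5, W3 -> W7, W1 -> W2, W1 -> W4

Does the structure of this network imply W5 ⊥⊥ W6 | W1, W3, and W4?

We examine all 3 paths between W5 and W6:
  1. W5 ← W3 → W7 ← W6 — W3:fork[blocks]; W7:collider[blocks] ⇒ blocked
  2. W5 ← W1 → W4 ← W3 → W7 ← W6 — W1:fork[blocks]; W4:collider[open]; W3:fork[blocks]; W7:collider[blocks] ⇒ blocked
  3. W5 ← W4 ← W3 → W7 ← W6 — W4:chain[blocks]; W3:fork[blocks]; W7:collider[blocks] ⇒ blocked
Every path is blocked, so W5 and W6 are d-separated given {W1, W3, W4}.

Yes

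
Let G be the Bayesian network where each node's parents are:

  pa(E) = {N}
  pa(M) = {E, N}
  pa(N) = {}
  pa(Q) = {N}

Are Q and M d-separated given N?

We examine all 2 paths between Q and M:
Path 1: Q ← N → M
  N is a fork here and N is conditioned on, so the path is blocked at N.
Path 2: Q ← N → E → M
  N is a fork here and N is conditioned on, so the path is blocked at N.
All paths are blocked; Q ⊥ M | {N} holds.

Yes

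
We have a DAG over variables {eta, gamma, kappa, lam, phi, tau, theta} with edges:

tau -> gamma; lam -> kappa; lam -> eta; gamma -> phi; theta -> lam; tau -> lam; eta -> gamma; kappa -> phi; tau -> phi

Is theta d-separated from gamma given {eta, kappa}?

5 paths connect theta and gamma; each must be blocked for d-separation to hold:
Path 1: theta → lam → kappa → phi ← gamma
  kappa is a chain here and kappa is conditioned on, so the path is blocked at kappa.
Path 2: theta → lam → kappa → phi ← tau → gamma
  kappa is a chain here and kappa is conditioned on, so the path is blocked at kappa.
Path 3: theta → lam ← tau → phi ← gamma
  phi is a collider here and neither phi nor any of its descendants is conditioned on, so the collider stays closed — the path is blocked at phi.
Path 4: theta → lam ← tau → gamma
  lam is a collider and its descendant kappa is conditioned on, which opens it; tau is a fork and tau is not conditioned on — no node blocks this path, so it is active.
Path 5: theta → lam → eta → gamma
  eta is a chain here and eta is conditioned on, so the path is blocked at eta.
Because an active path exists, theta and gamma are not d-separated.

No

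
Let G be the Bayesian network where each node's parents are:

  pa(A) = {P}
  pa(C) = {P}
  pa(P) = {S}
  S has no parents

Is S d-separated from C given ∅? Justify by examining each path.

No

Only one path connects S and C:
Path 1: S → P → C
  P is a chain and P is not conditioned on — no node blocks this path, so it is active.
Because an active path exists, S and C are not d-separated.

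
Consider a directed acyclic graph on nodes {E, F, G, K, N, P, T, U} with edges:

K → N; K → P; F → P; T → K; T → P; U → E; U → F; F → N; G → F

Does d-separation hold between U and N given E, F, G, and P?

Yes

3 paths connect U and N; each must be blocked for d-separation to hold:
Path 1: U → F → N
  F is a chain here and F is conditioned on, so the path is blocked at F.
Path 2: U → F → P ← T → K → N
  F is a chain here and F is conditioned on, so the path is blocked at F.
Path 3: U → F → P ← K → N
  F is a chain here and F is conditioned on, so the path is blocked at F.
Every path is blocked, so U and N are d-separated given {E, F, G, P}.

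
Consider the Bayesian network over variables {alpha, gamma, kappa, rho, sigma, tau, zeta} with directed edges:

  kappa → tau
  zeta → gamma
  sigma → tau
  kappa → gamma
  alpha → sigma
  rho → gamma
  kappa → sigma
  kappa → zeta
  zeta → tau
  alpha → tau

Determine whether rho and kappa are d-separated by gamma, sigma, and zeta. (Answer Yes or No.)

There are 5 undirected paths between rho and kappa; checking each against the conditioning set {gamma, sigma, zeta}:
Path 1: rho → gamma ← zeta ← kappa
  zeta is a chain here and zeta is conditioned on, so the path is blocked at zeta.
Path 2: rho → gamma ← zeta → tau ← kappa
  zeta is a fork here and zeta is conditioned on, so the path is blocked at zeta.
Path 3: rho → gamma ← zeta → tau ← sigma ← kappa
  zeta is a fork here and zeta is conditioned on, so the path is blocked at zeta.
Path 4: rho → gamma ← zeta → tau ← alpha → sigma ← kappa
  zeta is a fork here and zeta is conditioned on, so the path is blocked at zeta.
Path 5: rho → gamma ← kappa
  gamma is a collider and gamma is conditioned on, which opens it — no node blocks this path, so it is active.
Because an active path exists, rho and kappa are not d-separated.

No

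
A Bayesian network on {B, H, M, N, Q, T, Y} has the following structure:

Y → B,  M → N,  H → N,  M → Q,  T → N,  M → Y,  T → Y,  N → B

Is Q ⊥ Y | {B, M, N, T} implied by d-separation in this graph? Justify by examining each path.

There are 3 undirected paths between Q and Y; checking each against the conditioning set {B, M, N, T}:
Path 1: Q ← M → N ← T → Y
  M is a fork here and M is conditioned on, so the path is blocked at M.
Path 2: Q ← M → N → B ← Y
  M is a fork here and M is conditioned on, so the path is blocked at M.
Path 3: Q ← M → Y
  M is a fork here and M is conditioned on, so the path is blocked at M.
All paths are blocked; Q ⊥ Y | {B, M, N, T} holds.

Yes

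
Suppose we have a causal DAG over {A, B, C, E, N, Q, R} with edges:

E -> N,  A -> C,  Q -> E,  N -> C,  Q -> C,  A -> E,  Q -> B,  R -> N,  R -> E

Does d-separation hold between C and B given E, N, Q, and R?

There are 4 undirected paths between C and B; checking each against the conditioning set {E, N, Q, R}:
  1. C ← N ← E ← Q → B — N:chain[blocks]; E:chain[blocks]; Q:fork[blocks] ⇒ blocked
  2. C ← N ← R → E ← Q → B — N:chain[blocks]; R:fork[blocks]; E:collider[open]; Q:fork[blocks] ⇒ blocked
  3. C ← Q → B — Q:fork[blocks] ⇒ blocked
  4. C ← A → E ← Q → B — A:fork[open]; E:collider[open]; Q:fork[blocks] ⇒ blocked
Since every path is blocked, d-separation holds.

Yes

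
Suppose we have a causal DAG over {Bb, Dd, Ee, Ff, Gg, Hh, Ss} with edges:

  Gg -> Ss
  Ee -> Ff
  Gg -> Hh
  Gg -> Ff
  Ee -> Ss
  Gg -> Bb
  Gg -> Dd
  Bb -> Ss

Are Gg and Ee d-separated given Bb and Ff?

We examine all 3 paths between Gg and Ee:
  1. Gg → Bb → Ss ← Ee — Bb:chain[blocks]; Ss:collider[blocks] ⇒ blocked
  2. Gg → Ff ← Ee — Ff:collider[open] ⇒ active
  3. Gg → Ss ← Ee — Ss:collider[blocks] ⇒ blocked
At least one path is unblocked, so d-separation fails.

No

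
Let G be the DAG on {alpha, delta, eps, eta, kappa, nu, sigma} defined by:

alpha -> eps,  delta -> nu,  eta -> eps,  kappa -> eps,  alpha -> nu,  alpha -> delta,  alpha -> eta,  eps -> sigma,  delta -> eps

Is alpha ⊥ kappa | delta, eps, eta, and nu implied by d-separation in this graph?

No — alpha and kappa are not d-separated given {delta, eps, eta, nu}.

We examine all 4 paths between alpha and kappa:
Path 1: alpha → eta → eps ← kappa
  eta is a chain here and eta is conditioned on, so the path is blocked at eta.
Path 2: alpha → nu ← delta → eps ← kappa
  delta is a fork here and delta is conditioned on, so the path is blocked at delta.
Path 3: alpha → delta → eps ← kappa
  delta is a chain here and delta is conditioned on, so the path is blocked at delta.
Path 4: alpha → eps ← kappa
  eps is a collider and eps is conditioned on, which opens it — no node blocks this path, so it is active.
At least one path is unblocked, so d-separation fails.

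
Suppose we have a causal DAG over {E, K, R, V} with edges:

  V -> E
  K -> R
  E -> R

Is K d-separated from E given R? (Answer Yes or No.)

The only undirected path from K to E is:
Path 1: K → R ← E
  R is a collider and R is conditioned on, which opens it — no node blocks this path, so it is active.
Since the path K → R ← E is active, K and E are not d-separated given {R}.

No — K and E are not d-separated given {R}.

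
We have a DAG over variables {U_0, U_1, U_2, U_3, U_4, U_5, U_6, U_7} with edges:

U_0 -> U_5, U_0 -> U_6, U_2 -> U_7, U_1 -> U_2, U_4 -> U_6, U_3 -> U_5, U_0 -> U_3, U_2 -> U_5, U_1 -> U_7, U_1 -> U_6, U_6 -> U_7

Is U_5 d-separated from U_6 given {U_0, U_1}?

Yes

Enumerating the 6 paths from U_5 to U_6 and testing each for blocking by {U_0, U_1}:
Path 1: U_5 ← U_2 ← U_1 → U_6
  U_1 is a fork here and U_1 is conditioned on, so the path is blocked at U_1.
Path 2: U_5 ← U_2 ← U_1 → U_7 ← U_6
  U_1 is a fork here and U_1 is conditioned on, so the path is blocked at U_1.
Path 3: U_5 ← U_2 → U_7 ← U_1 → U_6
  U_7 is a collider here and neither U_7 nor any of its descendants is conditioned on, so the collider stays closed — the path is blocked at U_7.
Path 4: U_5 ← U_2 → U_7 ← U_6
  U_7 is a collider here and neither U_7 nor any of its descendants is conditioned on, so the collider stays closed — the path is blocked at U_7.
Path 5: U_5 ← U_3 ← U_0 → U_6
  U_0 is a fork here and U_0 is conditioned on, so the path is blocked at U_0.
Path 6: U_5 ← U_0 → U_6
  U_0 is a fork here and U_0 is conditioned on, so the path is blocked at U_0.
All paths are blocked; U_5 ⊥ U_6 | {U_0, U_1} holds.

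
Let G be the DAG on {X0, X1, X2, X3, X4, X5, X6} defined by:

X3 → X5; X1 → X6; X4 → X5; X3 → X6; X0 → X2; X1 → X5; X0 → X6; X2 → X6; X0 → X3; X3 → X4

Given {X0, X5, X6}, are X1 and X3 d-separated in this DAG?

No

We examine all 5 paths between X1 and X3:
  1. X1 → X5 ← X4 ← X3 — X5:collider[open]; X4:chain[open] ⇒ active
  2. X1 → X5 ← X3 — X5:collider[open] ⇒ active
  3. X1 → X6 ← X3 — X6:collider[open] ⇒ active
  4. X1 → X6 ← X2 ← X0 → X3 — X6:collider[open]; X2:chain[open]; X0:fork[blocks] ⇒ blocked
  5. X1 → X6 ← X0 → X3 — X6:collider[open]; X0:fork[blocks] ⇒ blocked
At least one path is unblocked, so d-separation fails.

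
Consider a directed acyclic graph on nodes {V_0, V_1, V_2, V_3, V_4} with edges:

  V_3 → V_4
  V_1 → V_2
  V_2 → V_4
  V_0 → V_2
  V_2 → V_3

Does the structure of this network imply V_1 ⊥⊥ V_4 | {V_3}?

No — V_1 and V_4 are not d-separated given {V_3}.

There are 2 undirected paths between V_1 and V_4; checking each against the conditioning set {V_3}:
Path 1: V_1 → V_2 → V_4
  V_2 is a chain and V_2 is not conditioned on — no node blocks this path, so it is active.
Path 2: V_1 → V_2 → V_3 → V_4
  V_3 is a chain here and V_3 is conditioned on, so the path is blocked at V_3.
At least one path is unblocked, so d-separation fails.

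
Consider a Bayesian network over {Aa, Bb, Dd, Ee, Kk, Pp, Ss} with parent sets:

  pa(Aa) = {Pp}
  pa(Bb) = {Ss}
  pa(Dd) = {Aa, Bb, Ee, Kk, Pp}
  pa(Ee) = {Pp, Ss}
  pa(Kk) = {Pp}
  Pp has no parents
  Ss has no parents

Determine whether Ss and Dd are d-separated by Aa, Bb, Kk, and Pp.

Enumerating the 5 paths from Ss to Dd and testing each for blocking by {Aa, Bb, Kk, Pp}:
  1. Ss → Ee ← Pp → Aa → Dd — Ee:collider[blocks]; Pp:fork[blocks]; Aa:chain[blocks] ⇒ blocked
  2. Ss → Ee ← Pp → Dd — Ee:collider[blocks]; Pp:fork[blocks] ⇒ blocked
  3. Ss → Ee ← Pp → Kk → Dd — Ee:collider[blocks]; Pp:fork[blocks]; Kk:chain[blocks] ⇒ blocked
  4. Ss → Ee → Dd — Ee:chain[open] ⇒ active
  5. Ss → Bb → Dd — Bb:chain[blocks] ⇒ blocked
At least one path is unblocked, so d-separation fails.

No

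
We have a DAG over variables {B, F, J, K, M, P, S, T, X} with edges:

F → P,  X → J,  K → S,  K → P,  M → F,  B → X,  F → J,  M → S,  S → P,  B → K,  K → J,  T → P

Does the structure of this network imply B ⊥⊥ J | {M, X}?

Enumerating the 6 paths from B to J and testing each for blocking by {M, X}:
Path 1: B → K → P ← F → J
  P is a collider here and neither P nor any of its descendants is conditioned on, so the collider stays closed — the path is blocked at P.
Path 2: B → K → P ← S ← M → F → J
  P is a collider here and neither P nor any of its descendants is conditioned on, so the collider stays closed — the path is blocked at P.
Path 3: B → K → J
  K is a chain and K is not conditioned on — no node blocks this path, so it is active.
Path 4: B → K → S ← M → F → J
  S is a collider here and neither S nor any of its descendants is conditioned on, so the collider stays closed — the path is blocked at S.
Path 5: B → K → S → P ← F → J
  P is a collider here and neither P nor any of its descendants is conditioned on, so the collider stays closed — the path is blocked at P.
Path 6: B → X → J
  X is a chain here and X is conditioned on, so the path is blocked at X.
Because an active path exists, B and J are not d-separated.

No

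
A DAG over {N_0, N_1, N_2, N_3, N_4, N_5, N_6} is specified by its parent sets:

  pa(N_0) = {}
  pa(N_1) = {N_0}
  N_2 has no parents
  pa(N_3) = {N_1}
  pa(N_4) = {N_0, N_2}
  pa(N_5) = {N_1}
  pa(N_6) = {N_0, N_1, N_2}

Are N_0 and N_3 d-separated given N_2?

No

Enumerating the 3 paths from N_0 to N_3 and testing each for blocking by {N_2}:
  1. N_0 → N_1 → N_3 — N_1:chain[open] ⇒ active
  2. N_0 → N_4 ← N_2 → N_6 ← N_1 → N_3 — N_4:collider[blocks]; N_2:fork[blocks]; N_6:collider[blocks]; N_1:fork[open] ⇒ blocked
  3. N_0 → N_6 ← N_1 → N_3 — N_6:collider[blocks]; N_1:fork[open] ⇒ blocked
Because an active path exists, N_0 and N_3 are not d-separated.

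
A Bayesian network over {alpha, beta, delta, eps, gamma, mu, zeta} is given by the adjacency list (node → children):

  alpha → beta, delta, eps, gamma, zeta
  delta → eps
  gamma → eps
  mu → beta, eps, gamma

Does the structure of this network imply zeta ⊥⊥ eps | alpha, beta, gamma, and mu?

Yes

We examine all 6 paths between zeta and eps:
Path 1: zeta ← alpha → eps
  alpha is a fork here and alpha is conditioned on, so the path is blocked at alpha.
Path 2: zeta ← alpha → gamma → eps
  alpha is a fork here and alpha is conditioned on, so the path is blocked at alpha.
Path 3: zeta ← alpha → gamma ← mu → eps
  alpha is a fork here and alpha is conditioned on, so the path is blocked at alpha.
Path 4: zeta ← alpha → delta → eps
  alpha is a fork here and alpha is conditioned on, so the path is blocked at alpha.
Path 5: zeta ← alpha → beta ← mu → eps
  alpha is a fork here and alpha is conditioned on, so the path is blocked at alpha.
Path 6: zeta ← alpha → beta ← mu → gamma → eps
  alpha is a fork here and alpha is conditioned on, so the path is blocked at alpha.
All paths are blocked; zeta ⊥ eps | {alpha, beta, gamma, mu} holds.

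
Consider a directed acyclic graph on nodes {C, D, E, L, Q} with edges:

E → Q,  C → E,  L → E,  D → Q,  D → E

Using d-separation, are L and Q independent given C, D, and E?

Yes

Enumerating the 2 paths from L to Q and testing each for blocking by {C, D, E}:
Path 1: L → E ← D → Q
  D is a fork here and D is conditioned on, so the path is blocked at D.
Path 2: L → E → Q
  E is a chain here and E is conditioned on, so the path is blocked at E.
Since every path is blocked, d-separation holds.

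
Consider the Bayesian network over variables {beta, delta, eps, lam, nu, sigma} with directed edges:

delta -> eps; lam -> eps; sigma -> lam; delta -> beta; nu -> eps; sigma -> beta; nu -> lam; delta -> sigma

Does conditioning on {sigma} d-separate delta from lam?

Yes

Enumerating the 4 paths from delta to lam and testing each for blocking by {sigma}:
Path 1: delta → eps ← lam
  eps is a collider here and neither eps nor any of its descendants is conditioned on, so the collider stays closed — the path is blocked at eps.
Path 2: delta → eps ← nu → lam
  eps is a collider here and neither eps nor any of its descendants is conditioned on, so the collider stays closed — the path is blocked at eps.
Path 3: delta → beta ← sigma → lam
  beta is a collider here and neither beta nor any of its descendants is conditioned on, so the collider stays closed — the path is blocked at beta.
Path 4: delta → sigma → lam
  sigma is a chain here and sigma is conditioned on, so the path is blocked at sigma.
Since every path is blocked, d-separation holds.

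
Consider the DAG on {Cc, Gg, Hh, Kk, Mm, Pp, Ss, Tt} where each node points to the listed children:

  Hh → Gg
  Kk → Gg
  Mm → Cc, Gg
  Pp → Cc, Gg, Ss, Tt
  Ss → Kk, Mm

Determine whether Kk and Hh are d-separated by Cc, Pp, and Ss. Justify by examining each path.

Yes

5 paths connect Kk and Hh; each must be blocked for d-separation to hold:
Path 1: Kk ← Ss → Mm → Gg ← Hh
  Ss is a fork here and Ss is conditioned on, so the path is blocked at Ss.
Path 2: Kk ← Ss → Mm → Cc ← Pp → Gg ← Hh
  Ss is a fork here and Ss is conditioned on, so the path is blocked at Ss.
Path 3: Kk ← Ss ← Pp → Gg ← Hh
  Ss is a chain here and Ss is conditioned on, so the path is blocked at Ss.
Path 4: Kk ← Ss ← Pp → Cc ← Mm → Gg ← Hh
  Ss is a chain here and Ss is conditioned on, so the path is blocked at Ss.
Path 5: Kk → Gg ← Hh
  Gg is a collider here and neither Gg nor any of its descendants is conditioned on, so the collider stays closed — the path is blocked at Gg.
Every path is blocked, so Kk and Hh are d-separated given {Cc, Pp, Ss}.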